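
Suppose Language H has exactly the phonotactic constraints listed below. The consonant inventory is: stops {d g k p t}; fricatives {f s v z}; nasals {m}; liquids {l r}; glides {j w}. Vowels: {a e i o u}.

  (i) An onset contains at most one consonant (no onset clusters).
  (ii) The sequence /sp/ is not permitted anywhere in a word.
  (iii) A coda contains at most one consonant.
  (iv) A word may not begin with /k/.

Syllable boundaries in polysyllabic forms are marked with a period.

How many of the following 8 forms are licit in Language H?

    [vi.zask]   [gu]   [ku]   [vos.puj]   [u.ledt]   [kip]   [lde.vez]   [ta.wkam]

1

[vi.zask] — violates constraint (iii): syllable 2 coda /sk/ has 2 consonants (> 1) → illicit
[gu] — σ1 onset /g/, coda /∅/ ok → licit
[ku] — violates constraint (iv): word begins with /k/ → illicit
[vos.puj] — violates constraint (ii): contains banned sequence /sp/ → illicit
[u.ledt] — violates constraint (iii): syllable 2 coda /dt/ has 2 consonants (> 1) → illicit
[kip] — violates constraint (iv): word begins with /k/ → illicit
[lde.vez] — violates constraint (i): syllable 1 onset /ld/ has 2 consonants (> 1) → illicit
[ta.wkam] — violates constraint (i): syllable 2 onset /wk/ has 2 consonants (> 1) → illicit
Licit: [gu] → 1.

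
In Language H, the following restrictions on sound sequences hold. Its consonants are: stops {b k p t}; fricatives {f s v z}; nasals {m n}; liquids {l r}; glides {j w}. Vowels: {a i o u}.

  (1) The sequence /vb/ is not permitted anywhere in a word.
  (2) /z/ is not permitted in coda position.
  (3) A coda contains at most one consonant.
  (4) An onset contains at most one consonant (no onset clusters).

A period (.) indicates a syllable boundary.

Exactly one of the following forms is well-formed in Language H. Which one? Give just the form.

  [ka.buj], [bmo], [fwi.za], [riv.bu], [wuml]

[ka.buj] — σ1 onset /k/, coda /∅/ ok; σ2 onset /b/, coda /j/ ok → well-formed
[bmo] — violates constraint 4: syllable 1 onset /bm/ has 2 consonants (> 1) → ill-formed
[fwi.za] — violates constraint 4: syllable 1 onset /fw/ has 2 consonants (> 1) → ill-formed
[riv.bu] — violates constraint 1: contains banned sequence /vb/ → ill-formed
[wuml] — violates constraint 3: syllable 1 coda /ml/ has 2 consonants (> 1) → ill-formed

[ka.buj]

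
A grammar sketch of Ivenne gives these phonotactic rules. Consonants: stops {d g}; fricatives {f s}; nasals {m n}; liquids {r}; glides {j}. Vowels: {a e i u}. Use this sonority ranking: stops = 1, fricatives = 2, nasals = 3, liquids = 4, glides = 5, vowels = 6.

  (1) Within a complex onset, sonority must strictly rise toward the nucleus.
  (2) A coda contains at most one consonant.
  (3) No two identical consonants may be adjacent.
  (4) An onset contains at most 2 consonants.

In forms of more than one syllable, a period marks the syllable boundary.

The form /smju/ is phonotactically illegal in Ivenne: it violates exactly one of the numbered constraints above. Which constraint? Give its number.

4

/smju/: syllable 1 onset /smj/ has 3 consonants (> 2).
This is a violation of constraint 4: "An onset contains at most 2 consonants."
The remaining constraints (1, 2, 3) are satisfied.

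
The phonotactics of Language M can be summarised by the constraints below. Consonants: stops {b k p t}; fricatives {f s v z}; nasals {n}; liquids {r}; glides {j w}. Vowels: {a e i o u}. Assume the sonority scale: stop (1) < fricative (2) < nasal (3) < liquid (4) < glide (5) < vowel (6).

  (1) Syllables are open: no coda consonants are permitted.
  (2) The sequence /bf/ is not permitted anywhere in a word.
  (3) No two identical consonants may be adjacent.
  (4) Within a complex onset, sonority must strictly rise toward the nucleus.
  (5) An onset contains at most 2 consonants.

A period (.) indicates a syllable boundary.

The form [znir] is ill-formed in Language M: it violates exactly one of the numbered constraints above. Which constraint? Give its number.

1

[znir]: syllable 1 coda /r/ has 1 consonant (> 0).
This is a violation of constraint 1: "Syllables are open: no coda consonants are permitted."
The remaining constraints (2, 3, 4, 5) are satisfied.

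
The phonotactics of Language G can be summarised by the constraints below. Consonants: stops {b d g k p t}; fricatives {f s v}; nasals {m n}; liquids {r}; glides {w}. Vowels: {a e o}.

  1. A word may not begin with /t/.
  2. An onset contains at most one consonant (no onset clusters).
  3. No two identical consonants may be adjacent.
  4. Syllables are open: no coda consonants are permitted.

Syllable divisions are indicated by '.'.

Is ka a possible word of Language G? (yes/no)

yes

ka — σ1 onset /k/, coda /∅/ ok → licit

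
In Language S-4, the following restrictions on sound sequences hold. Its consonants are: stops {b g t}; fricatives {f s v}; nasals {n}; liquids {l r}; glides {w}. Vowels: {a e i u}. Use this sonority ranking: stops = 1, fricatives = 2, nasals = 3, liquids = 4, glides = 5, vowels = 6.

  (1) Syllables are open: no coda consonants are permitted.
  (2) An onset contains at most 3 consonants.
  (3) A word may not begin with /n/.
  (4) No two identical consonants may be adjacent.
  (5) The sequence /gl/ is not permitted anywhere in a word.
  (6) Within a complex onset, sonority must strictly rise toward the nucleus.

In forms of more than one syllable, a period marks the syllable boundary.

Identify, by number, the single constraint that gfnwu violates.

2

gfnwu: syllable 1 onset /gfnw/ has 4 consonants (> 3).
This is a violation of constraint 2: "An onset contains at most 3 consonants."
The remaining constraints (1, 3, 4, 5, 6) are satisfied.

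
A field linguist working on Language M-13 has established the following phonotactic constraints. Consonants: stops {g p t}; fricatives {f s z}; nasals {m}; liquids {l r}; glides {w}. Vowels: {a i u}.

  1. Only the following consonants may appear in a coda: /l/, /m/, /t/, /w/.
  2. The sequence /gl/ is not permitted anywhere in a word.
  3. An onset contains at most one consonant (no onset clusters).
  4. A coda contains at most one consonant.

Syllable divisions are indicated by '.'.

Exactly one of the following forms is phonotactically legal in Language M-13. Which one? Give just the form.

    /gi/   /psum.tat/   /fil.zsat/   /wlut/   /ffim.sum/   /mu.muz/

/gi/ — σ1 onset /g/, coda /∅/ ok → phonotactically legal
/psum.tat/ — violates constraint 3: syllable 1 onset /ps/ has 2 consonants (> 1) → phonotactically illegal
/fil.zsat/ — violates constraint 3: syllable 2 onset /zs/ has 2 consonants (> 1) → phonotactically illegal
/wlut/ — violates constraint 3: syllable 1 onset /wl/ has 2 consonants (> 1) → phonotactically illegal
/ffim.sum/ — violates constraint 3: syllable 1 onset /ff/ has 2 consonants (> 1) → phonotactically illegal
/mu.muz/ — violates constraint 1: syllable 2 coda contains /z/, which is not a licensed coda consonant → phonotactically illegal

/gi/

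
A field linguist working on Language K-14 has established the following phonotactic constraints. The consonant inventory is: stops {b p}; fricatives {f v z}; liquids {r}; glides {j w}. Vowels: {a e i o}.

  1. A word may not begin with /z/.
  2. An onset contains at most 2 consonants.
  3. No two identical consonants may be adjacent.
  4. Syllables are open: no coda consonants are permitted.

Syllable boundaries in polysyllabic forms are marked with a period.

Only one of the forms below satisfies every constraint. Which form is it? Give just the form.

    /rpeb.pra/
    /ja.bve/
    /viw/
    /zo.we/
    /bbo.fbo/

/ja.bve/

/rpeb.pra/ — violates constraint 4: syllable 1 coda /b/ has 1 consonant (> 0) → phonotactically illegal
/ja.bve/ — σ1 onset /j/, coda /∅/ ok; σ2 onset /bv/ (2C), coda /∅/ ok → phonotactically legal
/viw/ — violates constraint 4: syllable 1 coda /w/ has 1 consonant (> 0) → phonotactically illegal
/zo.we/ — violates constraint 1: word begins with /z/ → phonotactically illegal
/bbo.fbo/ — violates constraint 3: adjacent identical consonants /bb/ → phonotactically illegal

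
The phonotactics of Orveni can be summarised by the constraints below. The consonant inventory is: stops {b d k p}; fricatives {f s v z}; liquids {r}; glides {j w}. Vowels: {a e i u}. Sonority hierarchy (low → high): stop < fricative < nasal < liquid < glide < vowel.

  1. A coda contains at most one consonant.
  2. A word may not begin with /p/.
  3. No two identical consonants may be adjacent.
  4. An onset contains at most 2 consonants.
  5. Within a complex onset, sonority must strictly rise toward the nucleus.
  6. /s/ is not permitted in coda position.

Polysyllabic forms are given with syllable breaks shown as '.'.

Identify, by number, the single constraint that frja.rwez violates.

frja.rwez: syllable 1 onset /frj/ has 3 consonants (> 2).
This is a violation of constraint 4: "An onset contains at most 2 consonants."
The remaining constraints (1, 2, 3, 5, 6) are satisfied.

4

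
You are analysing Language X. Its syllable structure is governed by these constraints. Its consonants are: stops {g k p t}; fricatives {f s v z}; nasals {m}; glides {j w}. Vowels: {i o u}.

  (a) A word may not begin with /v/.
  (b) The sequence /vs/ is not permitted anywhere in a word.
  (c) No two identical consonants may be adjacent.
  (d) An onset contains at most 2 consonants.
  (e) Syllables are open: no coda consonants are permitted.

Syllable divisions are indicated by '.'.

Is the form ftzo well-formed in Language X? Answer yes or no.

ftzo — violates constraint (d): syllable 1 onset /ftz/ has 3 consonants (> 2) → ill-formed

no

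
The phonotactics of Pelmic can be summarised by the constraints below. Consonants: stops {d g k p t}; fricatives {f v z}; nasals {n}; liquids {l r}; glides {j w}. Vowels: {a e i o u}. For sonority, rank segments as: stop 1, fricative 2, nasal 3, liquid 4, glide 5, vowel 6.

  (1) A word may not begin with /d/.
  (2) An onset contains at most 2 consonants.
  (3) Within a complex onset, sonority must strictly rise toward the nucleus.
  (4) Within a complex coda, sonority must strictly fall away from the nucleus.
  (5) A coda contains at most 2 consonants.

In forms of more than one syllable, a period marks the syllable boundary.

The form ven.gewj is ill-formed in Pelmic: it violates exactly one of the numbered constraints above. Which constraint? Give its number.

ven.gewj: syllable 2 coda /wj/: /w/ (glide, 5) → /j/ (glide, 5) does not fall.
This is a violation of constraint 4: "Within a complex coda, sonority must strictly fall away from the nucleus."
The remaining constraints (1, 2, 3, 5) are satisfied.

4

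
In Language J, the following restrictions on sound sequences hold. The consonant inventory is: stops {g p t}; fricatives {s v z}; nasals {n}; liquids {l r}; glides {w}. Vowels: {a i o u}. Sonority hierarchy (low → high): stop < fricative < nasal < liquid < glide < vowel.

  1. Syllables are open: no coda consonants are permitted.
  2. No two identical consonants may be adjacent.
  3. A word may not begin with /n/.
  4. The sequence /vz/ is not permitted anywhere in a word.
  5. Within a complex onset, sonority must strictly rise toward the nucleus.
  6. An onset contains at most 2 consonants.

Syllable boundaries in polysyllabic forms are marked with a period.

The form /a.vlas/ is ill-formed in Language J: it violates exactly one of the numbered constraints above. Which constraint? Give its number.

/a.vlas/: syllable 2 coda /s/ has 1 consonant (> 0).
This is a violation of constraint 1: "Syllables are open: no coda consonants are permitted."
The remaining constraints (2, 3, 4, 5, 6) are satisfied.

1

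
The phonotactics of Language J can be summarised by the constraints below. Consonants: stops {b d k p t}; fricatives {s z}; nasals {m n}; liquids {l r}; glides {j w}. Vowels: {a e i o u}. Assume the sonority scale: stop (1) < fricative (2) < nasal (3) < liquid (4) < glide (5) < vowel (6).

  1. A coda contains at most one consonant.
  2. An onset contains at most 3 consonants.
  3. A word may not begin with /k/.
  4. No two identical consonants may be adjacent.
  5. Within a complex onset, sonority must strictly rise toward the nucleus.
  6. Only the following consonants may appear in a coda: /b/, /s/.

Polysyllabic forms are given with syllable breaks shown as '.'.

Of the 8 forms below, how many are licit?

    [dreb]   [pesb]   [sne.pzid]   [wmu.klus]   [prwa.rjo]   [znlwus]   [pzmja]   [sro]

[dreb] — σ1 onset /dr/ (1→4 rises), coda /b/ ok → licit
[pesb] — violates constraint 1: syllable 1 coda /sb/ has 2 consonants (> 1) → illicit
[sne.pzid] — violates constraint 6: syllable 2 coda contains /d/, which is not a licensed coda consonant → illicit
[wmu.klus] — violates constraint 5: syllable 1 onset /wm/: /w/ (glide, 5) → /m/ (nasal, 3) does not rise → illicit
[prwa.rjo] — σ1 onset /prw/ (1→4→5 rises), coda /∅/ ok; σ2 onset /rj/ (4→5 rises), coda /∅/ ok → licit
[znlwus] — violates constraint 2: syllable 1 onset /znlw/ has 4 consonants (> 3) → illicit
[pzmja] — violates constraint 2: syllable 1 onset /pzmj/ has 4 consonants (> 3) → illicit
[sro] — σ1 onset /sr/ (2→4 rises), coda /∅/ ok → licit
Licit: [dreb], [prwa.rjo], [sro] → 3.

3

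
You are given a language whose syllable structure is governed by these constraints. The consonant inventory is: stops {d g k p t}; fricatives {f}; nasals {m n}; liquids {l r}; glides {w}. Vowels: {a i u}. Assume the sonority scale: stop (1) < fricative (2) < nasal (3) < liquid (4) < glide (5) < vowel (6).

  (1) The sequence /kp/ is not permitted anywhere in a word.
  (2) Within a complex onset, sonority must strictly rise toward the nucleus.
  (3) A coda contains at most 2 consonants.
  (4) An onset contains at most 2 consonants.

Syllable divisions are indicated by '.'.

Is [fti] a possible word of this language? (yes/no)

no

[fti] — violates constraint 2: syllable 1 onset /ft/: /f/ (fricative, 2) → /t/ (stop, 1) does not rise → illicit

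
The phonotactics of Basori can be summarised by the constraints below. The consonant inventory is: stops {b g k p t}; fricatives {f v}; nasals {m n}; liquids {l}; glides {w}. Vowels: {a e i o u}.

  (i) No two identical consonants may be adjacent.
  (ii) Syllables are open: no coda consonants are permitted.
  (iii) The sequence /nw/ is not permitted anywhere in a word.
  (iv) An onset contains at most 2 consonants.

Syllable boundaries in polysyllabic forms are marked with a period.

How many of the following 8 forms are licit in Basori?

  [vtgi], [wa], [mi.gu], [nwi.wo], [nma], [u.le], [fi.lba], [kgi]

[vtgi] — violates constraint (iv): syllable 1 onset /vtg/ has 3 consonants (> 2) → illicit
[wa] — σ1 onset /w/, coda /∅/ ok → licit
[mi.gu] — σ1 onset /m/, coda /∅/ ok; σ2 onset /g/, coda /∅/ ok → licit
[nwi.wo] — violates constraint (iii): contains banned sequence /nw/ → illicit
[nma] — σ1 onset /nm/ (2C), coda /∅/ ok → licit
[u.le] — σ1 onset /∅/, coda /∅/ ok; σ2 onset /l/, coda /∅/ ok → licit
[fi.lba] — σ1 onset /f/, coda /∅/ ok; σ2 onset /lb/ (2C), coda /∅/ ok → licit
[kgi] — σ1 onset /kg/ (2C), coda /∅/ ok → licit
Licit: [wa], [mi.gu], [nma], [u.le], [fi.lba], [kgi] → 6.

6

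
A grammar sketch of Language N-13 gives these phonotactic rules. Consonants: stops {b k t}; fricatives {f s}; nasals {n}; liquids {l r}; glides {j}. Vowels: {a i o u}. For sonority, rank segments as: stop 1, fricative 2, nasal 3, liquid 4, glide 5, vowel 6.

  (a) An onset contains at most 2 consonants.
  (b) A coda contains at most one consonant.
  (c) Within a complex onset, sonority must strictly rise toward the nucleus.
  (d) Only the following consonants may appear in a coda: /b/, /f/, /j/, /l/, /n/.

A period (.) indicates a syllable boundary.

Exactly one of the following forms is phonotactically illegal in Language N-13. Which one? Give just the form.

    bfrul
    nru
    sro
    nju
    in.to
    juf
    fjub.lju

bfrul

bfrul — violates constraint (a): syllable 1 onset /bfr/ has 3 consonants (> 2) → phonotactically illegal
nru — σ1 onset /nr/ (3→4 rises), coda /∅/ ok → phonotactically legal
sro — σ1 onset /sr/ (2→4 rises), coda /∅/ ok → phonotactically legal
nju — σ1 onset /nj/ (3→5 rises), coda /∅/ ok → phonotactically legal
in.to — σ1 onset /∅/, coda /n/ ok; σ2 onset /t/, coda /∅/ ok → phonotactically legal
juf — σ1 onset /j/, coda /f/ ok → phonotactically legal
fjub.lju — σ1 onset /fj/ (2→5 rises), coda /b/ ok; σ2 onset /lj/ (4→5 rises), coda /∅/ ok → phonotactically legal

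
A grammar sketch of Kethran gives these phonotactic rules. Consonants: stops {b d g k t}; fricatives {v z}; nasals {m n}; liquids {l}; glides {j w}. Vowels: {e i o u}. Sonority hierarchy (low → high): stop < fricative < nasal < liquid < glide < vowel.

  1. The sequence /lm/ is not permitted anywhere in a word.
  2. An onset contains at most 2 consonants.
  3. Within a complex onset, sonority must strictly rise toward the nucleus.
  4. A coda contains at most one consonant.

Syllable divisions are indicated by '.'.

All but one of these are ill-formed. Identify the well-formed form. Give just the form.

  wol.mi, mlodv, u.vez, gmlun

wol.mi — violates constraint 1: contains banned sequence /lm/ → ill-formed
mlodv — violates constraint 4: syllable 1 coda /dv/ has 2 consonants (> 1) → ill-formed
u.vez — σ1 onset /∅/, coda /∅/ ok; σ2 onset /v/, coda /z/ ok → well-formed
gmlun — violates constraint 2: syllable 1 onset /gml/ has 3 consonants (> 2) → ill-formed

u.vez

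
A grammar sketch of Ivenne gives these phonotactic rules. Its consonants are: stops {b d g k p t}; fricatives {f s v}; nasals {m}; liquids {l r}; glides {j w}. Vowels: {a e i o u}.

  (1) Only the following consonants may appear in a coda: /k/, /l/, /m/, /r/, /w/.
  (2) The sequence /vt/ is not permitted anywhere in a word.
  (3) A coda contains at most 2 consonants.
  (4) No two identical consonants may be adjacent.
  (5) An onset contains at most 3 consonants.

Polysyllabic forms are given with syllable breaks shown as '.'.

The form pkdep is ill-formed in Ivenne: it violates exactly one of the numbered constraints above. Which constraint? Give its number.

1

pkdep: syllable 1 coda contains /p/, which is not a licensed coda consonant.
This is a violation of constraint 1: "Only the following consonants may appear in a coda: /k/, /l/, /m/, /r/, /w/."
The remaining constraints (2, 3, 4, 5) are satisfied.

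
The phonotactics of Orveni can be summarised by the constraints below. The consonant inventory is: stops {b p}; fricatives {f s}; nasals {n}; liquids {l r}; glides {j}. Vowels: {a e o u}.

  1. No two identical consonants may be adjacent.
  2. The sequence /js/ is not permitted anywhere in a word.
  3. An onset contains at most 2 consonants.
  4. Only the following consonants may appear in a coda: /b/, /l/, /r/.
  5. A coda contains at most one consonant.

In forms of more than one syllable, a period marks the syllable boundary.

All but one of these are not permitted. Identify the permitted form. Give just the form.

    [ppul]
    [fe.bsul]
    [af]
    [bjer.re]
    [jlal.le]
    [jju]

[ppul] — violates constraint 1: adjacent identical consonants /pp/ → not permitted
[fe.bsul] — σ1 onset /f/, coda /∅/ ok; σ2 onset /bs/ (2C), coda /l/ ok → permitted
[af] — violates constraint 4: syllable 1 coda contains /f/, which is not a licensed coda consonant → not permitted
[bjer.re] — violates constraint 1: adjacent identical consonants /rr/ → not permitted
[jlal.le] — violates constraint 1: adjacent identical consonants /ll/ → not permitted
[jju] — violates constraint 1: adjacent identical consonants /jj/ → not permitted

[fe.bsul]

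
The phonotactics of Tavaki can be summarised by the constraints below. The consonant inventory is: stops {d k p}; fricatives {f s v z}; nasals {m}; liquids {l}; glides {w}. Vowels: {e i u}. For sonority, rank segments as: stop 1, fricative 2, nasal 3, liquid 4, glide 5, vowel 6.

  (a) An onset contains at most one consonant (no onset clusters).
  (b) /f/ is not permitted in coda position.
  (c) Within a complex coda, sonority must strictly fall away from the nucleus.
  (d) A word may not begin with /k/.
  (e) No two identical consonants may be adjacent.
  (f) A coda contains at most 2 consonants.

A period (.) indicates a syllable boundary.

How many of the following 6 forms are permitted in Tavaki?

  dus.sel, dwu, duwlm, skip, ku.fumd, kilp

dus.sel — violates constraint (e): adjacent identical consonants /ss/ → not permitted
dwu — violates constraint (a): syllable 1 onset /dw/ has 2 consonants (> 1) → not permitted
duwlm — violates constraint (f): syllable 1 coda /wlm/ has 3 consonants (> 2) → not permitted
skip — violates constraint (a): syllable 1 onset /sk/ has 2 consonants (> 1) → not permitted
ku.fumd — violates constraint (d): word begins with /k/ → not permitted
kilp — violates constraint (d): word begins with /k/ → not permitted
No form is permitted → 0.

0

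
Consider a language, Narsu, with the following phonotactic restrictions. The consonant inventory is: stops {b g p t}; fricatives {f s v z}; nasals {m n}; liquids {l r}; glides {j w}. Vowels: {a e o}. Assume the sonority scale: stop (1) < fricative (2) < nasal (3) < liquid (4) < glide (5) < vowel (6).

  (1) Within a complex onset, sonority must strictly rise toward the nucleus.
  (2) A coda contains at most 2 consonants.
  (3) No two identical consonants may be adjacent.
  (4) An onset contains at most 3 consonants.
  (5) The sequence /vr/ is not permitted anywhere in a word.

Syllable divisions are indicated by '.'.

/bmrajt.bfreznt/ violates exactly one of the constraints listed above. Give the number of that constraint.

/bmrajt.bfreznt/: syllable 2 coda /znt/ has 3 consonants (> 2).
This is a violation of constraint 2: "A coda contains at most 2 consonants."
The remaining constraints (1, 3, 4, 5) are satisfied.

2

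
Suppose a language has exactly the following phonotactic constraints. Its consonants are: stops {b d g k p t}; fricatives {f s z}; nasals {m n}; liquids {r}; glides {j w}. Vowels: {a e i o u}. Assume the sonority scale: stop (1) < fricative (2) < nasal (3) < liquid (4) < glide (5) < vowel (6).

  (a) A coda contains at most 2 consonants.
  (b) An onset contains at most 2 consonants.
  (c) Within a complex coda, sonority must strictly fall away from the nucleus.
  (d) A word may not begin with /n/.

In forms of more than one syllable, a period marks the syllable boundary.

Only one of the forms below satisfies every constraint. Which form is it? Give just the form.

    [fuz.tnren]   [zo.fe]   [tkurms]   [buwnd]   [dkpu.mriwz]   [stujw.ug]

[zo.fe]

[fuz.tnren] — violates constraint (b): syllable 2 onset /tnr/ has 3 consonants (> 2) → phonotactically illegal
[zo.fe] — σ1 onset /z/, coda /∅/ ok; σ2 onset /f/, coda /∅/ ok → phonotactically legal
[tkurms] — violates constraint (a): syllable 1 coda /rms/ has 3 consonants (> 2) → phonotactically illegal
[buwnd] — violates constraint (a): syllable 1 coda /wnd/ has 3 consonants (> 2) → phonotactically illegal
[dkpu.mriwz] — violates constraint (b): syllable 1 onset /dkp/ has 3 consonants (> 2) → phonotactically illegal
[stujw.ug] — violates constraint (c): syllable 1 coda /jw/: /j/ (glide, 5) → /w/ (glide, 5) does not fall → phonotactically illegal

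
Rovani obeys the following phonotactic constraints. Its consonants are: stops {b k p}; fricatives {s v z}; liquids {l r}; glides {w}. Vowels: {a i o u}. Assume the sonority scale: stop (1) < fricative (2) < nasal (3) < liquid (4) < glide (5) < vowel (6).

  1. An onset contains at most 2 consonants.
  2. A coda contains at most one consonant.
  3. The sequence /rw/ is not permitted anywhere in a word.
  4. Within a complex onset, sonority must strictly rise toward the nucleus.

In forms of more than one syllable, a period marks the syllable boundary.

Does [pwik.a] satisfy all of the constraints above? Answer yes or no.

[pwik.a] — σ1 onset /pw/ (1→5 rises), coda /k/ ok; σ2 onset /∅/, coda /∅/ ok → permitted

yes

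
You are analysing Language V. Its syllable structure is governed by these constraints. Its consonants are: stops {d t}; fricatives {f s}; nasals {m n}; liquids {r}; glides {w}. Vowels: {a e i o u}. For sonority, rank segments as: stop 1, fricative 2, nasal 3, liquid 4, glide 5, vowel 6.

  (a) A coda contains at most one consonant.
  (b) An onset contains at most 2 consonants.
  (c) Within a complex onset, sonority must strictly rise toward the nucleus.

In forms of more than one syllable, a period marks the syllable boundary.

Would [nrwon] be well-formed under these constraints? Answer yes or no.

no

[nrwon] — violates constraint (b): syllable 1 onset /nrw/ has 3 consonants (> 2) → ill-formed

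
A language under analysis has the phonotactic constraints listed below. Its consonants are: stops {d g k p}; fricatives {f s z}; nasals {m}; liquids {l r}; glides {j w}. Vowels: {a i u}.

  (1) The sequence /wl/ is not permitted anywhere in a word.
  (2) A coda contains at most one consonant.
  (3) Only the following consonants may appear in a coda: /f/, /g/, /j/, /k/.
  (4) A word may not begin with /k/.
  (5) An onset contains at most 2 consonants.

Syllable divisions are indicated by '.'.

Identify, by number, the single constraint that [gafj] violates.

[gafj]: syllable 1 coda /fj/ has 2 consonants (> 1).
This is a violation of constraint 2: "A coda contains at most one consonant."
The remaining constraints (1, 3, 4, 5) are satisfied.

2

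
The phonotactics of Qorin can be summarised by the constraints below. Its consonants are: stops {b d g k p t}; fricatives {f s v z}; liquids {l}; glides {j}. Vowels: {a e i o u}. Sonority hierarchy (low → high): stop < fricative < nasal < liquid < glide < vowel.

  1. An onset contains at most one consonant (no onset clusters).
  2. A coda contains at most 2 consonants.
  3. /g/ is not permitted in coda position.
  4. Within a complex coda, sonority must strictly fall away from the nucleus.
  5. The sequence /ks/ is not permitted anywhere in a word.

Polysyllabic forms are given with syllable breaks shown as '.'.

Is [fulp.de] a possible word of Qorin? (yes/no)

yes

[fulp.de] — σ1 onset /f/, coda /lp/ (4→1 falls) ok; σ2 onset /d/, coda /∅/ ok → licit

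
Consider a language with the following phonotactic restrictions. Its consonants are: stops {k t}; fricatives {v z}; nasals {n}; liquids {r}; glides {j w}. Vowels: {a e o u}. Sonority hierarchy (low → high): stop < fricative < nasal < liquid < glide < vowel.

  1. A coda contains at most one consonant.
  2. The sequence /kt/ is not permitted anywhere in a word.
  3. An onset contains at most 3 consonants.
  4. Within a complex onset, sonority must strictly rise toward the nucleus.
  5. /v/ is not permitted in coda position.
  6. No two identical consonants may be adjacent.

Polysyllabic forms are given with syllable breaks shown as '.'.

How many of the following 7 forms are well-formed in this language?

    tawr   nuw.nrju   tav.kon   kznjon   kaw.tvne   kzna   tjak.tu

3

tawr — violates constraint 1: syllable 1 coda /wr/ has 2 consonants (> 1) → ill-formed
nuw.nrju — σ1 onset /n/, coda /w/ ok; σ2 onset /nrj/ (3→4→5 rises), coda /∅/ ok → well-formed
tav.kon — violates constraint 5: syllable 1 coda contains /v/ → ill-formed
kznjon — violates constraint 3: syllable 1 onset /kznj/ has 4 consonants (> 3) → ill-formed
kaw.tvne — σ1 onset /k/, coda /w/ ok; σ2 onset /tvn/ (1→2→3 rises), coda /∅/ ok → well-formed
kzna — σ1 onset /kzn/ (1→2→3 rises), coda /∅/ ok → well-formed
tjak.tu — violates constraint 2: contains banned sequence /kt/ → ill-formed
Well-formed: nuw.nrju, kaw.tvne, kzna → 3.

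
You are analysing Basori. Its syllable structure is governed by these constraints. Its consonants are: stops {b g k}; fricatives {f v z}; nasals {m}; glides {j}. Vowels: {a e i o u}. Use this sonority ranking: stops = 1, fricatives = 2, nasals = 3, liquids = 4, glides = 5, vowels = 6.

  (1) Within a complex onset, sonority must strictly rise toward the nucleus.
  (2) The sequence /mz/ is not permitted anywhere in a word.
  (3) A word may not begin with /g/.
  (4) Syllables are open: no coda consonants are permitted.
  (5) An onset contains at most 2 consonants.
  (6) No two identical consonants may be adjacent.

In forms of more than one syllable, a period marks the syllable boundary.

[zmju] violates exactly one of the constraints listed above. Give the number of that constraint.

5

[zmju]: syllable 1 onset /zmj/ has 3 consonants (> 2).
This is a violation of constraint 5: "An onset contains at most 2 consonants."
The remaining constraints (1, 2, 3, 4, 6) are satisfied.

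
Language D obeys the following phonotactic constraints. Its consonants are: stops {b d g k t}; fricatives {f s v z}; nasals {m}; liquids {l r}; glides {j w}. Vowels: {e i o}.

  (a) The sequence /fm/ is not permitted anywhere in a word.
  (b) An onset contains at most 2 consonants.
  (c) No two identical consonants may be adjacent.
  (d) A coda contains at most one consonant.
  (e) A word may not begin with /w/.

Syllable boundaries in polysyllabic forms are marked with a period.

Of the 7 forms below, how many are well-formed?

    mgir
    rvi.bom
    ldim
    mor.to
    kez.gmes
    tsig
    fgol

7

mgir — σ1 onset /mg/ (2C), coda /r/ ok → well-formed
rvi.bom — σ1 onset /rv/ (2C), coda /∅/ ok; σ2 onset /b/, coda /m/ ok → well-formed
ldim — σ1 onset /ld/ (2C), coda /m/ ok → well-formed
mor.to — σ1 onset /m/, coda /r/ ok; σ2 onset /t/, coda /∅/ ok → well-formed
kez.gmes — σ1 onset /k/, coda /z/ ok; σ2 onset /gm/ (2C), coda /s/ ok → well-formed
tsig — σ1 onset /ts/ (2C), coda /g/ ok → well-formed
fgol — σ1 onset /fg/ (2C), coda /l/ ok → well-formed
Well-formed: mgir, rvi.bom, ldim, mor.to, kez.gmes, tsig, fgol → 7.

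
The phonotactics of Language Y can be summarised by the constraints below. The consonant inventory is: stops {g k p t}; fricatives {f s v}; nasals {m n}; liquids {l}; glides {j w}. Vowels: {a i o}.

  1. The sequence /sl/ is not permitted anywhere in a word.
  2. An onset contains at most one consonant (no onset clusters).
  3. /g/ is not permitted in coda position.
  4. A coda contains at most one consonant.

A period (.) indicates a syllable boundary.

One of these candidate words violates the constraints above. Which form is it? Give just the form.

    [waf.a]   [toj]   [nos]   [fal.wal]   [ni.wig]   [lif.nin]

[ni.wig]

[waf.a] — σ1 onset /w/, coda /f/ ok; σ2 onset /∅/, coda /∅/ ok → permitted
[toj] — σ1 onset /t/, coda /j/ ok → permitted
[nos] — σ1 onset /n/, coda /s/ ok → permitted
[fal.wal] — σ1 onset /f/, coda /l/ ok; σ2 onset /w/, coda /l/ ok → permitted
[ni.wig] — violates constraint 3: syllable 2 coda contains /g/ → not permitted
[lif.nin] — σ1 onset /l/, coda /f/ ok; σ2 onset /n/, coda /n/ ok → permitted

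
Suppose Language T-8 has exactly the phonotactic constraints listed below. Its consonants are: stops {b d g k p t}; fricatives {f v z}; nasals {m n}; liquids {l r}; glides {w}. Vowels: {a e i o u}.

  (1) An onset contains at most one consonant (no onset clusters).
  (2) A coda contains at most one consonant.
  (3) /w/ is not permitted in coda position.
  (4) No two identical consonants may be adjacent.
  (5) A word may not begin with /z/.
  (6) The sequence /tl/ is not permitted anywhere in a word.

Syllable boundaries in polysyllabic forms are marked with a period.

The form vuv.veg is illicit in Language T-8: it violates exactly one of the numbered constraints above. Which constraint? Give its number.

4

vuv.veg: adjacent identical consonants /vv/.
This is a violation of constraint 4: "No two identical consonants may be adjacent."
The remaining constraints (1, 2, 3, 5, 6) are satisfied.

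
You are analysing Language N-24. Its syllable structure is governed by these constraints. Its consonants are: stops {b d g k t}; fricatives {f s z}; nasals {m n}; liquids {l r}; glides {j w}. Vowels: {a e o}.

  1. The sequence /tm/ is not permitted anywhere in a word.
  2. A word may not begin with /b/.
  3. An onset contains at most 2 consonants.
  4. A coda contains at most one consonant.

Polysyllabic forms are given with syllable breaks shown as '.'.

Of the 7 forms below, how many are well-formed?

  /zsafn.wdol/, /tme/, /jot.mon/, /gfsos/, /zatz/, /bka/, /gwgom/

0

/zsafn.wdol/ — violates constraint 4: syllable 1 coda /fn/ has 2 consonants (> 1) → ill-formed
/tme/ — violates constraint 1: contains banned sequence /tm/ → ill-formed
/jot.mon/ — violates constraint 1: contains banned sequence /tm/ → ill-formed
/gfsos/ — violates constraint 3: syllable 1 onset /gfs/ has 3 consonants (> 2) → ill-formed
/zatz/ — violates constraint 4: syllable 1 coda /tz/ has 2 consonants (> 1) → ill-formed
/bka/ — violates constraint 2: word begins with /b/ → ill-formed
/gwgom/ — violates constraint 3: syllable 1 onset /gwg/ has 3 consonants (> 2) → ill-formed
No form is well-formed → 0.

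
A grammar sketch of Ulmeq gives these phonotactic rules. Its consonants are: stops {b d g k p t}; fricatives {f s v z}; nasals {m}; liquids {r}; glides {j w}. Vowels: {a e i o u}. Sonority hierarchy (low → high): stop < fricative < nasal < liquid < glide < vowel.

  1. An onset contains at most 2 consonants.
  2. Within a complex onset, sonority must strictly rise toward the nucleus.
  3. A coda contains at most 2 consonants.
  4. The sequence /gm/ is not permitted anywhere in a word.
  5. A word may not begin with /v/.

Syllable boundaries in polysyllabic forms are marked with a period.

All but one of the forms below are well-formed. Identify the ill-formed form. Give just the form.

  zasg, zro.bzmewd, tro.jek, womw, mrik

zasg — σ1 onset /z/, coda /sg/ (2C) ok → well-formed
zro.bzmewd — violates constraint 1: syllable 2 onset /bzm/ has 3 consonants (> 2) → ill-formed
tro.jek — σ1 onset /tr/ (1→4 rises), coda /∅/ ok; σ2 onset /j/, coda /k/ ok → well-formed
womw — σ1 onset /w/, coda /mw/ (2C) ok → well-formed
mrik — σ1 onset /mr/ (3→4 rises), coda /k/ ok → well-formed

zro.bzmewd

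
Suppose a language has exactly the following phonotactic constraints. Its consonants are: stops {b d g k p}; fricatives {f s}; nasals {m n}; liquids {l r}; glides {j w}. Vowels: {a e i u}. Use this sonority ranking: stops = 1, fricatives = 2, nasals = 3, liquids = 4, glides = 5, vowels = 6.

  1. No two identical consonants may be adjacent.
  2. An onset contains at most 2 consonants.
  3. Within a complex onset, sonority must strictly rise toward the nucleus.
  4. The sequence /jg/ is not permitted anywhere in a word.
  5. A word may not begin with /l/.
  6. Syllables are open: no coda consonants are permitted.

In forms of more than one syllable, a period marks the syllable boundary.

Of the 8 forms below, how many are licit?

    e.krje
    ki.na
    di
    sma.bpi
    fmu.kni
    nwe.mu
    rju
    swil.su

e.krje — violates constraint 2: syllable 2 onset /krj/ has 3 consonants (> 2) → illicit
ki.na — σ1 onset /k/, coda /∅/ ok; σ2 onset /n/, coda /∅/ ok → licit
di — σ1 onset /d/, coda /∅/ ok → licit
sma.bpi — violates constraint 3: syllable 2 onset /bp/: /b/ (stop, 1) → /p/ (stop, 1) does not rise → illicit
fmu.kni — σ1 onset /fm/ (2→3 rises), coda /∅/ ok; σ2 onset /kn/ (1→3 rises), coda /∅/ ok → licit
nwe.mu — σ1 onset /nw/ (3→5 rises), coda /∅/ ok; σ2 onset /m/, coda /∅/ ok → licit
rju — σ1 onset /rj/ (4→5 rises), coda /∅/ ok → licit
swil.su — violates constraint 6: syllable 1 coda /l/ has 1 consonant (> 0) → illicit
Licit: ki.na, di, fmu.kni, nwe.mu, rju → 5.

5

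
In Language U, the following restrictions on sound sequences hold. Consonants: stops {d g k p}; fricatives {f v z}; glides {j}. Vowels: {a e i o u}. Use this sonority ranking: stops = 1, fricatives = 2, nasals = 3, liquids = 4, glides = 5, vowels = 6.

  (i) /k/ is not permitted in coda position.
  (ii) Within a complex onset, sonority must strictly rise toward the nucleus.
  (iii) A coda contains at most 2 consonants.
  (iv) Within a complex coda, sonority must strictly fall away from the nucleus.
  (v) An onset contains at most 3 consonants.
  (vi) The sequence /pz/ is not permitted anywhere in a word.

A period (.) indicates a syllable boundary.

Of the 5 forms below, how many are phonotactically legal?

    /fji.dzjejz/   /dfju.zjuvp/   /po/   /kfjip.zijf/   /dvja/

/fji.dzjejz/ — σ1 onset /fj/ (2→5 rises), coda /∅/ ok; σ2 onset /dzj/ (1→2→5 rises), coda /jz/ (5→2 falls) ok → phonotactically legal
/dfju.zjuvp/ — σ1 onset /dfj/ (1→2→5 rises), coda /∅/ ok; σ2 onset /zj/ (2→5 rises), coda /vp/ (2→1 falls) ok → phonotactically legal
/po/ — σ1 onset /p/, coda /∅/ ok → phonotactically legal
/kfjip.zijf/ — violates constraint (vi): contains banned sequence /pz/ → phonotactically illegal
/dvja/ — σ1 onset /dvj/ (1→2→5 rises), coda /∅/ ok → phonotactically legal
Phonotactically legal: /fji.dzjejz/, /dfju.zjuvp/, /po/, /dvja/ → 4.

4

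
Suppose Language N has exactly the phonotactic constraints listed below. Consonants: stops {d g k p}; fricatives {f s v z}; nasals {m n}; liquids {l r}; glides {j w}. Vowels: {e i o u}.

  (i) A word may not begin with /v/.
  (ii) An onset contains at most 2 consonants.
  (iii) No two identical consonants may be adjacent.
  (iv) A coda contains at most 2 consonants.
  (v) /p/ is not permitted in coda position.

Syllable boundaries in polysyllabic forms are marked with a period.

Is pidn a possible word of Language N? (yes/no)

pidn — σ1 onset /p/, coda /dn/ (2C) ok → permitted

yes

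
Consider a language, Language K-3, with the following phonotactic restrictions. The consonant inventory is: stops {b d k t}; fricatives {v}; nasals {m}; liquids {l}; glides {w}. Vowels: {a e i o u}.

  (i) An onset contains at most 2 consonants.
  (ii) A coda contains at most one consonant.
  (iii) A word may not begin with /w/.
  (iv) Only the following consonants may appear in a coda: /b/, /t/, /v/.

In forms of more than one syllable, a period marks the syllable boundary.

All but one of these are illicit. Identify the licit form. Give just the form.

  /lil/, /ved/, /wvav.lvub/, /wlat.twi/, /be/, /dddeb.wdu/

/be/

/lil/ — violates constraint (iv): syllable 1 coda contains /l/, which is not a licensed coda consonant → illicit
/ved/ — violates constraint (iv): syllable 1 coda contains /d/, which is not a licensed coda consonant → illicit
/wvav.lvub/ — violates constraint (iii): word begins with /w/ → illicit
/wlat.twi/ — violates constraint (iii): word begins with /w/ → illicit
/be/ — σ1 onset /b/, coda /∅/ ok → licit
/dddeb.wdu/ — violates constraint (i): syllable 1 onset /ddd/ has 3 consonants (> 2) → illicit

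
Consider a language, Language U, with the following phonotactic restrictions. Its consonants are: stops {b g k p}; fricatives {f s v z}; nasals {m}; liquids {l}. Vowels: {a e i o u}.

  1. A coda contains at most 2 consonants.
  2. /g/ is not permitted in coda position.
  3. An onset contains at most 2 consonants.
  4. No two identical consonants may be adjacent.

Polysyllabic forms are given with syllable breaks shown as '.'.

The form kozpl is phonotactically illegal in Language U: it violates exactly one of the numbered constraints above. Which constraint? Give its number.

kozpl: syllable 1 coda /zpl/ has 3 consonants (> 2).
This is a violation of constraint 1: "A coda contains at most 2 consonants."
The remaining constraints (2, 3, 4) are satisfied.

1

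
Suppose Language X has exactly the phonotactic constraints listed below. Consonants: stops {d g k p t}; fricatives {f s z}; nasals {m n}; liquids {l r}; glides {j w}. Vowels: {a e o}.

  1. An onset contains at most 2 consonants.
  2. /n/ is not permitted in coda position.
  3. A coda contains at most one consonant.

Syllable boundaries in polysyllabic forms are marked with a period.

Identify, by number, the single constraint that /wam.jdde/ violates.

/wam.jdde/: syllable 2 onset /jdd/ has 3 consonants (> 2).
This is a violation of constraint 1: "An onset contains at most 2 consonants."
The remaining constraints (2, 3) are satisfied.

1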